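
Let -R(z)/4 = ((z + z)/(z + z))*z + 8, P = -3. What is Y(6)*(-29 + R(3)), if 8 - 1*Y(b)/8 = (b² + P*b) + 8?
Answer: 10512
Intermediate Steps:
R(z) = -32 - 4*z (R(z) = -4*(((z + z)/(z + z))*z + 8) = -4*(((2*z)/((2*z)))*z + 8) = -4*(((2*z)*(1/(2*z)))*z + 8) = -4*(1*z + 8) = -4*(z + 8) = -4*(8 + z) = -32 - 4*z)
Y(b) = -8*b² + 24*b (Y(b) = 64 - 8*((b² - 3*b) + 8) = 64 - 8*(8 + b² - 3*b) = 64 + (-64 - 8*b² + 24*b) = -8*b² + 24*b)
Y(6)*(-29 + R(3)) = (8*6*(3 - 1*6))*(-29 + (-32 - 4*3)) = (8*6*(3 - 6))*(-29 + (-32 - 12)) = (8*6*(-3))*(-29 - 44) = -144*(-73) = 10512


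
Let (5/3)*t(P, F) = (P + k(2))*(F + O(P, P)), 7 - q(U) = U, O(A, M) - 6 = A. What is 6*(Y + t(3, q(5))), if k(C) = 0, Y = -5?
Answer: 444/5 ≈ 88.800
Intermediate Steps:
O(A, M) = 6 + A
q(U) = 7 - U
t(P, F) = 3*P*(6 + F + P)/5 (t(P, F) = 3*((P + 0)*(F + (6 + P)))/5 = 3*(P*(6 + F + P))/5 = 3*P*(6 + F + P)/5)
6*(Y + t(3, q(5))) = 6*(-5 + (⅗)*3*(6 + (7 - 1*5) + 3)) = 6*(-5 + (⅗)*3*(6 + (7 - 5) + 3)) = 6*(-5 + (⅗)*3*(6 + 2 + 3)) = 6*(-5 + (⅗)*3*11) = 6*(-5 + 99/5) = 6*(74/5) = 444/5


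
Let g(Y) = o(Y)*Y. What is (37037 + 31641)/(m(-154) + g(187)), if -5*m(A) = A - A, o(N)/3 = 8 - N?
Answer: -68678/100419 ≈ -0.68391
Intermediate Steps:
o(N) = 24 - 3*N (o(N) = 3*(8 - N) = 24 - 3*N)
m(A) = 0 (m(A) = -(A - A)/5 = -⅕*0 = 0)
g(Y) = Y*(24 - 3*Y) (g(Y) = (24 - 3*Y)*Y = Y*(24 - 3*Y))
(37037 + 31641)/(m(-154) + g(187)) = (37037 + 31641)/(0 + 3*187*(8 - 1*187)) = 68678/(0 + 3*187*(8 - 187)) = 68678/(0 + 3*187*(-179)) = 68678/(0 - 100419) = 68678/(-100419) = 68678*(-1/100419) = -68678/100419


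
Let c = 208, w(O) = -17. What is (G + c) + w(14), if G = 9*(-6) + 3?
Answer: 140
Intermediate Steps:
G = -51 (G = -54 + 3 = -51)
(G + c) + w(14) = (-51 + 208) - 17 = 157 - 17 = 140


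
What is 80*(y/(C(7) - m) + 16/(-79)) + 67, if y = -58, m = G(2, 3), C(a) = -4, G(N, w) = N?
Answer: 195319/237 ≈ 824.13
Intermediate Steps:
m = 2
80*(y/(C(7) - m) + 16/(-79)) + 67 = 80*(-58/(-4 - 1*2) + 16/(-79)) + 67 = 80*(-58/(-4 - 2) + 16*(-1/79)) + 67 = 80*(-58/(-6) - 16/79) + 67 = 80*(-58*(-1/6) - 16/79) + 67 = 80*(29/3 - 16/79) + 67 = 80*(2243/237) + 67 = 179440/237 + 67 = 195319/237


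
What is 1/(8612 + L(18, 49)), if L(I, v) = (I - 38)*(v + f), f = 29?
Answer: 1/7052 ≈ 0.00014180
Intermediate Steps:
L(I, v) = (-38 + I)*(29 + v) (L(I, v) = (I - 38)*(v + 29) = (-38 + I)*(29 + v))
1/(8612 + L(18, 49)) = 1/(8612 + (-1102 - 38*49 + 29*18 + 18*49)) = 1/(8612 + (-1102 - 1862 + 522 + 882)) = 1/(8612 - 1560) = 1/7052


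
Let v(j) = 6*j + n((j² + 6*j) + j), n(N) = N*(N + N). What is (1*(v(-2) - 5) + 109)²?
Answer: 85264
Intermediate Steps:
n(N) = 2*N² (n(N) = N*(2*N) = 2*N²)
v(j) = 2*(j² + 7*j)² + 6*j (v(j) = 6*j + 2*((j² + 6*j) + j)² = 6*j + 2*(j² + 7*j)² = 2*(j² + 7*j)² + 6*j)
(1*(v(-2) - 5) + 109)² = (1*(2*(-2)*(3 - 2*(7 - 2)²) - 5) + 109)² = (1*(2*(-2)*(3 - 2*5²) - 5) + 109)² = (1*(2*(-2)*(3 - 2*25) - 5) + 109)² = (1*(2*(-2)*(3 - 50) - 5) + 109)² = (1*(2*(-2)*(-47) - 5) + 109)² = (1*(188 - 5) + 109)² = (1*183 + 109)² = (183 + 109)² = 292² = 85264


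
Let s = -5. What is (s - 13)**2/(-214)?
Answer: -162/107 ≈ -1.5140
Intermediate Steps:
(s - 13)**2/(-214) = (-5 - 13)**2/(-214) = (-18)**2*(-1/214) = 324*(-1/214) = -162/107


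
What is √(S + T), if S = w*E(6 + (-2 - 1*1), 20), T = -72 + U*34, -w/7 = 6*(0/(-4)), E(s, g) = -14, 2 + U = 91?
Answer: √2954 ≈ 54.351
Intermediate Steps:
U = 89 (U = -2 + 91 = 89)
w = 0 (w = -42*0/(-4) = -42*0*(-¼) = -42*0 = -7*0 = 0)
T = 2954 (T = -72 + 89*34 = -72 + 3026 = 2954)
S = 0 (S = 0*(-14) = 0)
√(S + T) = √(0 + 2954) = √2954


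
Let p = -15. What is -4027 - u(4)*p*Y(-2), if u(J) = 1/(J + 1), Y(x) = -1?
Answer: -4030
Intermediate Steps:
u(J) = 1/(1 + J)
-4027 - u(4)*p*Y(-2) = -4027 - -15/(1 + 4)*(-1) = -4027 - -15/5*(-1) = -4027 - (1/5)*(-15)*(-1) = -4027 - (-3)*(-1) = -4027 - 1*3 = -4027 - 3 = -4030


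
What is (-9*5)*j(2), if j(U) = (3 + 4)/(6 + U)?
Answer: -315/8 ≈ -39.375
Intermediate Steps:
j(U) = 7/(6 + U)
(-9*5)*j(2) = (-9*5)*(7/(6 + 2)) = -315/8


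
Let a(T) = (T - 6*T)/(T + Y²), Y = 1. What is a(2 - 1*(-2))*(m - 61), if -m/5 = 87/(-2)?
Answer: -626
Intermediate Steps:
m = 435/2 (m = -435/(-2) = -435*(-1)/2 = -5*(-87/2) = 435/2 ≈ 217.50)
a(T) = -5*T/(1 + T) (a(T) = (T - 6*T)/(T + 1²) = (-5*T)/(T + 1) = (-5*T)/(1 + T) = -5*T/(1 + T))
a(2 - 1*(-2))*(m - 61) = (-5*(2 - 1*(-2))/(1 + (2 - 1*(-2))))*(435/2 - 61) = -5*(2 + 2)/(1 + (2 + 2))*(313/2) = -5*4/(1 + 4)*(313/2) = -5*4/5*(313/2) = -5*4*⅕*(313/2) = -4*313/2 = -626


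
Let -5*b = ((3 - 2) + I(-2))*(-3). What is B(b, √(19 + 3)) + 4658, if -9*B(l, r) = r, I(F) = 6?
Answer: 4658 - √22/9 ≈ 4657.5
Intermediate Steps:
b = 21/5 (b = -((3 - 2) + 6)*(-3)/5 = -(1 + 6)*(-3)/5 = -7*(-3)/5 = -⅕*(-21) = 21/5 ≈ 4.2000)
B(l, r) = -r/9
B(b, √(19 + 3)) + 4658 = -√(19 + 3)/9 + 4658 = -√22/9 + 4658 = 4658 - √22/9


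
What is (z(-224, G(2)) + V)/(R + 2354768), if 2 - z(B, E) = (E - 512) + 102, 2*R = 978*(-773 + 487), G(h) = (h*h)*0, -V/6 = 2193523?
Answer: -6580363/1107457 ≈ -5.9419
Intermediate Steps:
V = -13161138 (V = -6*2193523 = -13161138)
G(h) = 0 (G(h) = h²*0 = 0)
R = -139854 (R = (978*(-773 + 487))/2 = (978*(-286))/2 = (½)*(-279708) = -139854)
z(B, E) = 412 - E (z(B, E) = 2 - ((E - 512) + 102) = 2 - ((-512 + E) + 102) = 2 - (-410 + E) = 2 + (410 - E) = 412 - E)
(z(-224, G(2)) + V)/(R + 2354768) = ((412 - 1*0) - 13161138)/(-139854 + 2354768) = ((412 + 0) - 13161138)/2214914 = (412 - 13161138)*(1/2214914) = -13160726*1/2214914 = -6580363/1107457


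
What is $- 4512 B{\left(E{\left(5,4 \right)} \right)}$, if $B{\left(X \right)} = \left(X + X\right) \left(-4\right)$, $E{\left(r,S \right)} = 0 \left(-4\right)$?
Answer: $0$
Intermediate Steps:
$E{\left(r,S \right)} = 0$
$B{\left(X \right)} = - 8 X$ ($B{\left(X \right)} = 2 X \left(-4\right) = - 8 X$)
$- 4512 B{\left(E{\left(5,4 \right)} \right)} = - 4512 \left(\left(-8\right) 0\right) = \left(-4512\right) 0 = 0$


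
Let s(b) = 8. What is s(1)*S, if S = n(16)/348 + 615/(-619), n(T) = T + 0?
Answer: -408232/53853 ≈ -7.5805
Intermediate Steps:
n(T) = T
S = -51029/53853 (S = 16/348 + 615/(-619) = 16*(1/348) + 615*(-1/619) = 4/87 - 615/619 = -51029/53853 ≈ -0.94756)
s(1)*S = 8*(-51029/53853) = -408232/53853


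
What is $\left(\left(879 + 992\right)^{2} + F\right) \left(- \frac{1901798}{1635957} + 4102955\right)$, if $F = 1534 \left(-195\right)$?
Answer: $\frac{21489361582531668007}{1635957} \approx 1.3136 \cdot 10^{13}$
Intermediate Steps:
$F = -299130$
$\left(\left(879 + 992\right)^{2} + F\right) \left(- \frac{1901798}{1635957} + 4102955\right) = \left(\left(879 + 992\right)^{2} - 299130\right) \left(- \frac{1901798}{1635957} + 4102955\right) = \left(1871^{2} - 299130\right) \left(\left(-1901798\right) \frac{1}{1635957} + 4102955\right) = \left(3500641 - 299130\right) \left(- \frac{1901798}{1635957} + 4102955\right) = 3201511 \cdot \frac{6712256051137}{1635957} = \frac{21489361582531668007}{1635957}$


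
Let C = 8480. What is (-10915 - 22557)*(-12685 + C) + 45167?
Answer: 140794927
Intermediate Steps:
(-10915 - 22557)*(-12685 + C) + 45167 = (-10915 - 22557)*(-12685 + 8480) + 45167 = -33472*(-4205) + 45167 = 140749760 + 45167 = 140794927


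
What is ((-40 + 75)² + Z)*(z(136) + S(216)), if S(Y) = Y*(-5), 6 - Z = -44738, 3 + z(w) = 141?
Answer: -43302798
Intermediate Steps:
z(w) = 138 (z(w) = -3 + 141 = 138)
Z = 44744 (Z = 6 - 1*(-44738) = 6 + 44738 = 44744)
S(Y) = -5*Y
((-40 + 75)² + Z)*(z(136) + S(216)) = ((-40 + 75)² + 44744)*(138 - 5*216) = (35² + 44744)*(138 - 1080) = (1225 + 44744)*(-942) = 45969*(-942) = -43302798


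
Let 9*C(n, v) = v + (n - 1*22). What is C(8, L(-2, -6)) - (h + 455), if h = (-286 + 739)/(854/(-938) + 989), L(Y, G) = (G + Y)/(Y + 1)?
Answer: -90589187/198606 ≈ -456.13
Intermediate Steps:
L(Y, G) = (G + Y)/(1 + Y)
C(n, v) = -22/9 + n/9 + v/9 (C(n, v) = (v + (n - 1*22))/9 = (v + (n - 22))/9 = (v + (-22 + n))/9 = (-22 + n + v)/9 = -22/9 + n/9 + v/9)
h = 30351/66202 (h = 453/(854*(-1/938) + 989) = 453/(-61/67 + 989) = 453/(66202/67) = 453*(67/66202) = 30351/66202 ≈ 0.45846)
C(8, L(-2, -6)) - (h + 455) = (-22/9 + (⅑)*8 + ((-6 - 2)/(1 - 2))/9) - (30351/66202 + 455) = (-22/9 + 8/9 + (-8/(-1))/9) - 1*30152261/66202 = (-22/9 + 8/9 + (-1*(-8))/9) - 30152261/66202 = (-22/9 + 8/9 + (⅑)*8) - 30152261/66202 = (-22/9 + 8/9 + 8/9) - 30152261/66202 = -⅔ - 30152261/66202 = -90589187/198606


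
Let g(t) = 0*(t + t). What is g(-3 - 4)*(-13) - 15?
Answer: -15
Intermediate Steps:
g(t) = 0 (g(t) = 0*(2*t) = 0)
g(-3 - 4)*(-13) - 15 = 0*(-13) - 15 = 0 - 15 = -15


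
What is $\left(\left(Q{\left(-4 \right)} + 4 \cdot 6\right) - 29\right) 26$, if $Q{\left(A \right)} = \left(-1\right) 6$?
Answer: $-286$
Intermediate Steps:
$Q{\left(A \right)} = -6$
$\left(\left(Q{\left(-4 \right)} + 4 \cdot 6\right) - 29\right) 26 = \left(\left(-6 + 4 \cdot 6\right) - 29\right) 26 = \left(\left(-6 + 24\right) - 29\right) 26 = \left(18 - 29\right) 26 = \left(-11\right) 26 = -286$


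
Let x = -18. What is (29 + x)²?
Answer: 121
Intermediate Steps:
(29 + x)² = (29 - 18)² = 11² = 121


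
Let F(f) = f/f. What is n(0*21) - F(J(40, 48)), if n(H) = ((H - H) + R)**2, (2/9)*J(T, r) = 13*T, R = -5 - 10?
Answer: 224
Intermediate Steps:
R = -15
J(T, r) = 117*T/2 (J(T, r) = 9*(13*T)/2 = 117*T/2)
n(H) = 225 (n(H) = ((H - H) - 15)**2 = (0 - 15)**2 = (-15)**2 = 225)
F(f) = 1
n(0*21) - F(J(40, 48)) = 225 - 1*1 = 225 - 1 = 224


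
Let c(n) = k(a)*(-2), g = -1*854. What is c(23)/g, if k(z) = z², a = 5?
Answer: 25/427 ≈ 0.058548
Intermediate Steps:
g = -854
c(n) = -50 (c(n) = 5²*(-2) = 25*(-2) = -50)
c(23)/g = -50/(-854) = -50*(-1/854) = 25/427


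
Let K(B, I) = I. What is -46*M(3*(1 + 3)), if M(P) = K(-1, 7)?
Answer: -322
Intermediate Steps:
M(P) = 7
-46*M(3*(1 + 3)) = -46*7 = -322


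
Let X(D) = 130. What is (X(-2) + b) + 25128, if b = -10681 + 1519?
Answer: 16096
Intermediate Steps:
b = -9162
(X(-2) + b) + 25128 = (130 - 9162) + 25128 = -9032 + 25128 = 16096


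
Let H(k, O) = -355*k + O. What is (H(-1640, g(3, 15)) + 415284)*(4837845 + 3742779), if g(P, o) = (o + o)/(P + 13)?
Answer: 8559051238686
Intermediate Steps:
g(P, o) = 2*o/(13 + P) (g(P, o) = (2*o)/(13 + P) = 2*o/(13 + P))
H(k, O) = O - 355*k
(H(-1640, g(3, 15)) + 415284)*(4837845 + 3742779) = ((2*15/(13 + 3) - 355*(-1640)) + 415284)*(4837845 + 3742779) = ((2*15/16 + 582200) + 415284)*8580624 = ((2*15*(1/16) + 582200) + 415284)*8580624 = ((15/8 + 582200) + 415284)*8580624 = (4657615/8 + 415284)*8580624 = (7979887/8)*8580624 = 8559051238686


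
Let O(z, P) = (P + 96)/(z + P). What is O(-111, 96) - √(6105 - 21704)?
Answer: -64/5 - I*√15599 ≈ -12.8 - 124.9*I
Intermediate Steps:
O(z, P) = (96 + P)/(P + z)
O(-111, 96) - √(6105 - 21704) = (96 + 96)/(96 - 111) - √(6105 - 21704) = 192/(-15) - √(-15599) = -1/15*192 - I*√15599 = -64/5 - I*√15599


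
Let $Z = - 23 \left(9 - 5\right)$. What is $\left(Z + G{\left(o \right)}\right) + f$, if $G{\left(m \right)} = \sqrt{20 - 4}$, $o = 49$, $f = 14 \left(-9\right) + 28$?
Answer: $-186$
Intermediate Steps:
$f = -98$ ($f = -126 + 28 = -98$)
$Z = -92$ ($Z = \left(-23\right) 4 = -92$)
$G{\left(m \right)} = 4$ ($G{\left(m \right)} = \sqrt{16} = 4$)
$\left(Z + G{\left(o \right)}\right) + f = \left(-92 + 4\right) - 98 = -88 - 98 = -186$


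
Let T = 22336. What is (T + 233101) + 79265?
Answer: 334702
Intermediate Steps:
(T + 233101) + 79265 = (22336 + 233101) + 79265 = 255437 + 79265 = 334702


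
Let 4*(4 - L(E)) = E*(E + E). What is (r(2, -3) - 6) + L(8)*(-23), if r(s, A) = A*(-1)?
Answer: 641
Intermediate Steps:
r(s, A) = -A
L(E) = 4 - E²/2 (L(E) = 4 - E*(E + E)/4 = 4 - E*2*E/4 = 4 - E²/2)
(r(2, -3) - 6) + L(8)*(-23) = (-1*(-3) - 6) + (4 - ½*8²)*(-23) = (3 - 6) + (4 - ½*64)*(-23) = -3 + (4 - 32)*(-23) = -3 - 28*(-23) = -3 + 644 = 641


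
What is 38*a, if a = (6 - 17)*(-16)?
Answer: 6688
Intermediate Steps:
a = 176 (a = -11*(-16) = 176)
38*a = 38*176 = 6688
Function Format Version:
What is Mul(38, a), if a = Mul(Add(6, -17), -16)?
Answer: 6688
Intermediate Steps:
a = 176 (a = Mul(-11, -16) = 176)
Mul(38, a) = Mul(38, 176) = 6688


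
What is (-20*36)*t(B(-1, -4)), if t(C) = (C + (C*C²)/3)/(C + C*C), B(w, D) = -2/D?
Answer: -520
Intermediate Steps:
t(C) = (C + C³/3)/(C + C²) (t(C) = (C + C³*(⅓))/(C + C²) = (C + C³/3)/(C + C²))
(-20*36)*t(B(-1, -4)) = (-20*36)*((3 + (-2/(-4))²)/(3*(1 - 2/(-4)))) = -240*(3 + (-2*(-¼))²)/(1 - 2*(-¼)) = -240*(3 + (½)²)/(1 + ½) = -240*(3 + ¼)/3/2 = -240*2*13/(3*4) = -720*13/18 = -520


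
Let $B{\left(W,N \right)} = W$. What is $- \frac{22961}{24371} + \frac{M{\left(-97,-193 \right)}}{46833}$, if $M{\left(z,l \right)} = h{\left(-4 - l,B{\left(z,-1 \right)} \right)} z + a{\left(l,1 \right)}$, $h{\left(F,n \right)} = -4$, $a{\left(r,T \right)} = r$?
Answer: $- \frac{356860056}{380455681} \approx -0.93798$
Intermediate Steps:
$M{\left(z,l \right)} = l - 4 z$ ($M{\left(z,l \right)} = - 4 z + l = l - 4 z$)
$- \frac{22961}{24371} + \frac{M{\left(-97,-193 \right)}}{46833} = - \frac{22961}{24371} + \frac{-193 - -388}{46833} = \left(-22961\right) \frac{1}{24371} + \left(-193 + 388\right) \frac{1}{46833} = - \frac{22961}{24371} + 195 \cdot \frac{1}{46833} = - \frac{22961}{24371} + \frac{65}{15611} = - \frac{356860056}{380455681}$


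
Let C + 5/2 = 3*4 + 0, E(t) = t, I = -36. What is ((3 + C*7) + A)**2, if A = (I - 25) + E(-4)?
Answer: 81/4 ≈ 20.250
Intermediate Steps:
C = 19/2 (C = -5/2 + (3*4 + 0) = -5/2 + (12 + 0) = -5/2 + 12 = 19/2 ≈ 9.5000)
A = -65 (A = (-36 - 25) - 4 = -61 - 4 = -65)
((3 + C*7) + A)**2 = ((3 + (19/2)*7) - 65)**2 = ((3 + 133/2) - 65)**2 = (139/2 - 65)**2 = (9/2)**2 = 81/4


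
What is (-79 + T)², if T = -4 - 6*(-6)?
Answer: 2209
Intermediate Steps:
T = 32 (T = -4 + 36 = 32)
(-79 + T)² = (-79 + 32)² = (-47)² = 2209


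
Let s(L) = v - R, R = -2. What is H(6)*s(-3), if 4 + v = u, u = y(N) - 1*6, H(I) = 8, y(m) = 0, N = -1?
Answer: -64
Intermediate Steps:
u = -6 (u = 0 - 1*6 = 0 - 6 = -6)
v = -10 (v = -4 - 6 = -10)
s(L) = -8 (s(L) = -10 - 1*(-2) = -10 + 2 = -8)
H(6)*s(-3) = 8*(-8) = -64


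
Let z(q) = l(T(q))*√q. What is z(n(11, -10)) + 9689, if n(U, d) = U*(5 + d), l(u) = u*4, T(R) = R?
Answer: 9689 - 220*I*√55 ≈ 9689.0 - 1631.6*I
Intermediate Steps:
l(u) = 4*u
z(q) = 4*q^(3/2) (z(q) = (4*q)*√q = 4*q^(3/2))
z(n(11, -10)) + 9689 = 4*(11*(5 - 10))^(3/2) + 9689 = 4*(11*(-5))^(3/2) + 9689 = 4*(-55)^(3/2) + 9689 = 4*(-55*I*√55) + 9689 = -220*I*√55 + 9689 = 9689 - 220*I*√55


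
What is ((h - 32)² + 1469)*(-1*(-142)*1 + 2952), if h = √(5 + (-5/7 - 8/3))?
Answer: 23155054/3 - 28288*√714/3 ≈ 7.4664e+6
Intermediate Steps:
h = √714/21 (h = √(5 + (-5*⅐ - 8*⅓)) = √(5 + (-5/7 - 8/3)) = √(5 - 71/21) = √(34/21) = √714/21 ≈ 1.2724)
((h - 32)² + 1469)*(-1*(-142)*1 + 2952) = ((√714/21 - 32)² + 1469)*(-1*(-142)*1 + 2952) = ((-32 + √714/21)² + 1469)*(142*1 + 2952) = (1469 + (-32 + √714/21)²)*(142 + 2952) = (1469 + (-32 + √714/21)²)*3094 = 4545086 + 3094*(-32 + √714/21)²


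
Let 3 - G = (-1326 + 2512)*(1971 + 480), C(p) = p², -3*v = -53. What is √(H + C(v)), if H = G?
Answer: I*√26159138/3 ≈ 1704.9*I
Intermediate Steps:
v = 53/3 (v = -⅓*(-53) = 53/3 ≈ 17.667)
G = -2906883 (G = 3 - (-1326 + 2512)*(1971 + 480) = 3 - 1186*2451 = 3 - 1*2906886 = 3 - 2906886 = -2906883)
H = -2906883
√(H + C(v)) = √(-2906883 + (53/3)²) = √(-2906883 + 2809/9) = √(-26159138/9) = I*√26159138/3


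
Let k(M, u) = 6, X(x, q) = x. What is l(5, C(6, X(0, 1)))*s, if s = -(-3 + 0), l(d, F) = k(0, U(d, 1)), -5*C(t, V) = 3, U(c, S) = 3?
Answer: 18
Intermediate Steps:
C(t, V) = -⅗ (C(t, V) = -⅕*3 = -⅗)
l(d, F) = 6
s = 3 (s = -1*(-3) = 3)
l(5, C(6, X(0, 1)))*s = 6*3 = 18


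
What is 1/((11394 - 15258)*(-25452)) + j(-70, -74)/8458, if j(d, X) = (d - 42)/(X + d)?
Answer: 38250101/415907466912 ≈ 9.1968e-5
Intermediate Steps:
j(d, X) = (-42 + d)/(X + d)
1/((11394 - 15258)*(-25452)) + j(-70, -74)/8458 = 1/((11394 - 15258)*(-25452)) + ((-42 - 70)/(-74 - 70))/8458 = -1/25452/(-3864) + (-112/(-144))*(1/8458) = -1/3864*(-1/25452) - 1/144*(-112)*(1/8458) = 1/98346528 + (7/9)*(1/8458) = 1/98346528 + 7/76122 = 38250101/415907466912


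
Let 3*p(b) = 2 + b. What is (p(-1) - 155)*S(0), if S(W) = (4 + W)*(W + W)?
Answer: 0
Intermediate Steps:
S(W) = 2*W*(4 + W) (S(W) = (4 + W)*(2*W) = 2*W*(4 + W))
p(b) = ⅔ + b/3 (p(b) = (2 + b)/3 = ⅔ + b/3)
(p(-1) - 155)*S(0) = ((⅔ + (⅓)*(-1)) - 155)*(2*0*(4 + 0)) = ((⅔ - ⅓) - 155)*(2*0*4) = (⅓ - 155)*0 = -464/3*0 = 0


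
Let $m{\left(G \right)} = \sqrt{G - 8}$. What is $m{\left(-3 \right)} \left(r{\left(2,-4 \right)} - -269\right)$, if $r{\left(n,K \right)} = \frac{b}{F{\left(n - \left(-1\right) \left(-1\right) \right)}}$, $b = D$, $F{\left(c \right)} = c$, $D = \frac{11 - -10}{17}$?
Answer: $\frac{4594 i \sqrt{11}}{17} \approx 896.27 i$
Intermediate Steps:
$D = \frac{21}{17}$ ($D = \left(11 + 10\right) \frac{1}{17} = 21 \cdot \frac{1}{17} = \frac{21}{17} \approx 1.2353$)
$m{\left(G \right)} = \sqrt{-8 + G}$
$b = \frac{21}{17} \approx 1.2353$
$r{\left(n,K \right)} = \frac{21}{17 \left(-1 + n\right)}$ ($r{\left(n,K \right)} = \frac{21}{17 \left(n - \left(-1\right) \left(-1\right)\right)} = \frac{21}{17 \left(n - 1\right)} = \frac{21}{17 \left(-1 + n\right)}$)
$m{\left(-3 \right)} \left(r{\left(2,-4 \right)} - -269\right) = \sqrt{-8 - 3} \left(\frac{21}{17 \left(-1 + 2\right)} - -269\right) = \sqrt{-11} \left(\frac{21}{17 \cdot 1} + 269\right) = i \sqrt{11} \left(\frac{21}{17} \cdot 1 + 269\right) = i \sqrt{11} \left(\frac{21}{17} + 269\right) = i \sqrt{11} \cdot \frac{4594}{17} = \frac{4594 i \sqrt{11}}{17}$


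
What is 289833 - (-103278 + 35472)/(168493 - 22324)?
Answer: 4707185287/16241 ≈ 2.8983e+5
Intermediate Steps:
289833 - (-103278 + 35472)/(168493 - 22324) = 289833 - (-67806)/146169 = 289833 - 1*(-7534/16241) = 289833 + 7534/16241 = 4707185287/16241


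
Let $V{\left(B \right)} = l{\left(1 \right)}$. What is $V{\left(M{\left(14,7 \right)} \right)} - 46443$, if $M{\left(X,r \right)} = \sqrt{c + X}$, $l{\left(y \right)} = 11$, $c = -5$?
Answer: $-46432$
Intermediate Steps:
$M{\left(X,r \right)} = \sqrt{-5 + X}$
$V{\left(B \right)} = 11$
$V{\left(M{\left(14,7 \right)} \right)} - 46443 = 11 - 46443 = -46432$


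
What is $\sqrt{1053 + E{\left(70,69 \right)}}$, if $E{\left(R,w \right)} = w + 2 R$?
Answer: $\sqrt{1262} \approx 35.525$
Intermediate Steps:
$\sqrt{1053 + E{\left(70,69 \right)}} = \sqrt{1053 + \left(69 + 2 \cdot 70\right)} = \sqrt{1053 + \left(69 + 140\right)} = \sqrt{1053 + 209} = \sqrt{1262}$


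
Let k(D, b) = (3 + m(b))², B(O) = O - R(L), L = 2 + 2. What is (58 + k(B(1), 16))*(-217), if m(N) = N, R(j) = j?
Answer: -90923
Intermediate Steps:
L = 4
B(O) = -4 + O (B(O) = O - 1*4 = O - 4 = -4 + O)
k(D, b) = (3 + b)²
(58 + k(B(1), 16))*(-217) = (58 + (3 + 16)²)*(-217) = (58 + 19²)*(-217) = (58 + 361)*(-217) = 419*(-217) = -90923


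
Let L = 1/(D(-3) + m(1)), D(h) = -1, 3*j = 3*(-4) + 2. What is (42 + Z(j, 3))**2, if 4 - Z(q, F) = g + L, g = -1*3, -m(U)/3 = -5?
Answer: 469225/196 ≈ 2394.0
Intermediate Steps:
j = -10/3 (j = (3*(-4) + 2)/3 = (-12 + 2)/3 = (1/3)*(-10) = -10/3 ≈ -3.3333)
m(U) = 15 (m(U) = -3*(-5) = 15)
g = -3
L = 1/14 (L = 1/(-1 + 15) = 1/14 ≈ 0.071429)
Z(q, F) = 97/14 (Z(q, F) = 4 - (-3 + 1/14) = 4 - 1*(-41/14) = 4 + 41/14 = 97/14)
(42 + Z(j, 3))**2 = (42 + 97/14)**2 = (685/14)**2 = 469225/196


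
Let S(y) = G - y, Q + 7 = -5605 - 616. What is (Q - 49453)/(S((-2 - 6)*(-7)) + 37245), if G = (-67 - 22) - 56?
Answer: -55681/37044 ≈ -1.5031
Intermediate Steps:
Q = -6228 (Q = -7 + (-5605 - 616) = -7 - 6221 = -6228)
G = -145 (G = -89 - 56 = -145)
S(y) = -145 - y
(Q - 49453)/(S((-2 - 6)*(-7)) + 37245) = (-6228 - 49453)/((-145 - (-2 - 6)*(-7)) + 37245) = -55681/((-145 - (-8)*(-7)) + 37245) = -55681/((-145 - 1*56) + 37245) = -55681/((-145 - 56) + 37245) = -55681/(-201 + 37245) = -55681/37044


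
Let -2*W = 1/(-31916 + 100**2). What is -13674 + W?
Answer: -599358767/43832 ≈ -13674.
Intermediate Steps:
W = 1/43832 (W = -1/(2*(-31916 + 100**2)) = -1/(2*(-31916 + 10000)) = -1/2/(-21916) = -1/2*(-1/21916) = 1/43832 ≈ 2.2814e-5)
-13674 + W = -13674 + 1/43832 = -599358767/43832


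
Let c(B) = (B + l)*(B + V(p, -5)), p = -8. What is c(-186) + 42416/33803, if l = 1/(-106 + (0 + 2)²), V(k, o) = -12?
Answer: 1924098509/52241 ≈ 36831.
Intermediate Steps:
l = -1/102 (l = 1/(-106 + 2²) = 1/(-106 + 4) = 1/(-102) = -1/102 ≈ -0.0098039)
c(B) = (-12 + B)*(-1/102 + B) (c(B) = (B - 1/102)*(B - 12) = (-1/102 + B)*(-12 + B) = (-12 + B)*(-1/102 + B))
c(-186) + 42416/33803 = (2/17 + (-186)² - 1225/102*(-186)) + 42416/33803 = (2/17 + 34596 + 37975/17) + 42416*(1/33803) = 626109/17 + 3856/3073 = 1924098509/52241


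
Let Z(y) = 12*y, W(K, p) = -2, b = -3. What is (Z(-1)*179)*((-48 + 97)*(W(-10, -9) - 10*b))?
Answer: -2947056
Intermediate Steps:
(Z(-1)*179)*((-48 + 97)*(W(-10, -9) - 10*b)) = ((12*(-1))*179)*((-48 + 97)*(-2 - 10*(-3))) = (-12*179)*(49*(-2 + 30)) = -105252*28 = -2148*1372 = -2947056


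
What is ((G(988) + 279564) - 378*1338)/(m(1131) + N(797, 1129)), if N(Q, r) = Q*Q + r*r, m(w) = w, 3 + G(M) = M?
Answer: -225215/1910981 ≈ -0.11785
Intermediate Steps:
G(M) = -3 + M
N(Q, r) = Q**2 + r**2
((G(988) + 279564) - 378*1338)/(m(1131) + N(797, 1129)) = (((-3 + 988) + 279564) - 378*1338)/(1131 + (797**2 + 1129**2)) = ((985 + 279564) - 505764)/(1131 + (635209 + 1274641)) = (280549 - 505764)/(1131 + 1909850) = -225215/1910981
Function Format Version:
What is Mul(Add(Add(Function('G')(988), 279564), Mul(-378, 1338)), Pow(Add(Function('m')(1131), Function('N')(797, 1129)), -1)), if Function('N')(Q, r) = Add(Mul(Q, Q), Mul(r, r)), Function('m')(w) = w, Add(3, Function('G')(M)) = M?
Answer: Rational(-225215, 1910981) ≈ -0.11785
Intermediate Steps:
Function('G')(M) = Add(-3, M)
Function('N')(Q, r) = Add(Pow(Q, 2), Pow(r, 2))
Mul(Add(Add(Function('G')(988), 279564), Mul(-378, 1338)), Pow(Add(Function('m')(1131), Function('N')(797, 1129)), -1)) = Mul(Add(Add(Add(-3, 988), 279564), Mul(-378, 1338)), Pow(Add(1131, Add(Pow(797, 2), Pow(1129, 2))), -1)) = Mul(Add(Add(985, 279564), -505764), Pow(Add(1131, Add(635209, 1274641)), -1)) = Mul(Add(280549, -505764), Pow(Add(1131, 1909850), -1)) = Mul(-225215, Pow(1910981, -1)) = Mul(-225215, Rational(1, 1910981)) = Rational(-225215, 1910981)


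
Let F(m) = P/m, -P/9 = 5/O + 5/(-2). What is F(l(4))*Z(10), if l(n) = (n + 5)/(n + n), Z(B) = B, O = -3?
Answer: 1000/3 ≈ 333.33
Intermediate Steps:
P = 75/2 (P = -9*(5/(-3) + 5/(-2)) = -9*(5*(-⅓) + 5*(-½)) = -9*(-5/3 - 5/2) = -9*(-25/6) = 75/2 ≈ 37.500)
l(n) = (5 + n)/(2*n) (l(n) = (5 + n)/((2*n)) = (5 + n)*(1/(2*n)) = (5 + n)/(2*n))
F(m) = 75/(2*m)
F(l(4))*Z(10) = (75/(2*(((½)*(5 + 4)/4))))*10 = (75/(2*(((½)*(¼)*9))))*10 = (75/(2*(9/8)))*10 = ((75/2)*(8/9))*10 = (100/3)*10 = 1000/3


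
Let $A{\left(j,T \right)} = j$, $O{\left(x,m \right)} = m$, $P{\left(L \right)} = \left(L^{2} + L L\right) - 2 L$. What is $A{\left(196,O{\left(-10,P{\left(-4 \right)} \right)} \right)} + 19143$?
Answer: $19339$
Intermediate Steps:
$P{\left(L \right)} = - 2 L + 2 L^{2}$ ($P{\left(L \right)} = \left(L^{2} + L^{2}\right) - 2 L = 2 L^{2} - 2 L = - 2 L + 2 L^{2}$)
$A{\left(196,O{\left(-10,P{\left(-4 \right)} \right)} \right)} + 19143 = 196 + 19143 = 19339$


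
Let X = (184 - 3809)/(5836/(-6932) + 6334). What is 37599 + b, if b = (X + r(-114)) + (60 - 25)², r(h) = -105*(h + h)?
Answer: 688851401207/10975363 ≈ 62763.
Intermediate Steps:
r(h) = -210*h
X = -6282125/10975363 (X = -3625/(5836*(-1/6932) + 6334) = -3625/(-1459/1733 + 6334) = -3625/10975363/1733 = -3625*1733/10975363 = -6282125/10975363 ≈ -0.57238)
b = 276188727770/10975363 (b = (-6282125/10975363 - 210*(-114)) + (60 - 25)² = (-6282125/10975363 + 23940) + 35² = 262743908095/10975363 + 1225 = 276188727770/10975363 ≈ 25164.)
37599 + b = 37599 + 276188727770/10975363 = 688851401207/10975363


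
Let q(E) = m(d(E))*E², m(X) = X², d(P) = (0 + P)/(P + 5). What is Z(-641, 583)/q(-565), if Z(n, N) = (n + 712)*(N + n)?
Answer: -51656192/4076184025 ≈ -0.012673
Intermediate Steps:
Z(n, N) = (712 + n)*(N + n)
d(P) = P/(5 + P)
q(E) = E⁴/(5 + E)² (q(E) = (E/(5 + E))²*E² = (E²/(5 + E)²)*E² = E⁴/(5 + E)²)
Z(-641, 583)/q(-565) = ((-641)² + 712*583 + 712*(-641) + 583*(-641))/(((-565)⁴/(5 - 565)²)) = (410881 + 415096 - 456392 - 373703)/((101904600625/(-560)²)) = -4118/(101904600625*(1/313600)) = -4118/4076184025/12544 = -4118*12544/4076184025 = -51656192/4076184025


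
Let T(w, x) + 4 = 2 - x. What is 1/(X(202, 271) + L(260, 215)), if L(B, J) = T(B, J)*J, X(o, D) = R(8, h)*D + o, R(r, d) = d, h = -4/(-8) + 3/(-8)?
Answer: -8/371353 ≈ -2.1543e-5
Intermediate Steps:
h = ⅛ (h = -4*(-⅛) + 3*(-⅛) = ½ - 3/8 = ⅛ ≈ 0.12500)
T(w, x) = -2 - x (T(w, x) = -4 + (2 - x) = -2 - x)
X(o, D) = o + D/8 (X(o, D) = D/8 + o = o + D/8)
L(B, J) = J*(-2 - J) (L(B, J) = (-2 - J)*J = J*(-2 - J))
1/(X(202, 271) + L(260, 215)) = 1/((202 + (⅛)*271) - 1*215*(2 + 215)) = 1/((202 + 271/8) - 1*215*217) = 1/(1887/8 - 46655) = 1/(-371353/8) = -8/371353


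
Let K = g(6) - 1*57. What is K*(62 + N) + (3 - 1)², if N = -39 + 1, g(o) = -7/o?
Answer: -1392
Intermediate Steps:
N = -38
K = -349/6 (K = -7/6 - 1*57 = -7*⅙ - 57 = -7/6 - 57 = -349/6 ≈ -58.167)
K*(62 + N) + (3 - 1)² = -349*(62 - 38)/6 + (3 - 1)² = -349/6*24 + 2² = -1396 + 4 = -1392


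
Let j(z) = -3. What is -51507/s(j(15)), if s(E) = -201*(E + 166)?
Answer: 17169/10921 ≈ 1.5721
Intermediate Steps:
s(E) = -33366 - 201*E (s(E) = -201*(166 + E) = -33366 - 201*E)
-51507/s(j(15)) = -51507/(-33366 - 201*(-3)) = -51507/(-33366 + 603) = -51507/(-32763) = -51507*(-1/32763) = 17169/10921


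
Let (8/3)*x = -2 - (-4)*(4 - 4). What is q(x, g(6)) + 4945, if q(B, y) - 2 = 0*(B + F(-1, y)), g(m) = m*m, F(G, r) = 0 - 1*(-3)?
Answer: 4947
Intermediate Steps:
F(G, r) = 3 (F(G, r) = 0 + 3 = 3)
g(m) = m²
x = -¾ (x = 3*(-2 - (-4)*(4 - 4))/8 = 3*(-2 - (-4)*0)/8 = 3*(-2 - 4*0)/8 = 3*(-2 + 0)/8 = (3/8)*(-2) = -¾ ≈ -0.75000)
q(B, y) = 2 (q(B, y) = 2 + 0*(B + 3) = 2 + 0*(3 + B) = 2 + 0 = 2)
q(x, g(6)) + 4945 = 2 + 4945 = 4947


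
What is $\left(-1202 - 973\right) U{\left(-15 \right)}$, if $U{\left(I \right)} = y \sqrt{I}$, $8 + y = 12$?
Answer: $- 8700 i \sqrt{15} \approx - 33695.0 i$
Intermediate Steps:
$y = 4$ ($y = -8 + 12 = 4$)
$U{\left(I \right)} = 4 \sqrt{I}$
$\left(-1202 - 973\right) U{\left(-15 \right)} = \left(-1202 - 973\right) 4 \sqrt{-15} = - 2175 \cdot 4 i \sqrt{15} = - 8700 i \sqrt{15}$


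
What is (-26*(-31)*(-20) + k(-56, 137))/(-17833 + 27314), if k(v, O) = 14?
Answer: -16106/9481 ≈ -1.6988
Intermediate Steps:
(-26*(-31)*(-20) + k(-56, 137))/(-17833 + 27314) = (-26*(-31)*(-20) + 14)/(-17833 + 27314) = (806*(-20) + 14)/9481 = (-16120 + 14)*(1/9481) = -16106*1/9481 = -16106/9481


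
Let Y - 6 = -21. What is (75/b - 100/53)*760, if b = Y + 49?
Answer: 218500/901 ≈ 242.51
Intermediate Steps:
Y = -15 (Y = 6 - 21 = -15)
b = 34 (b = -15 + 49 = 34)
(75/b - 100/53)*760 = (75/34 - 100/53)*760 = (575/1802)*760 = 218500/901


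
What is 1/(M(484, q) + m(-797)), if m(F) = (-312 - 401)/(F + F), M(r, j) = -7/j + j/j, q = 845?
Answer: 1346930/1938257 ≈ 0.69492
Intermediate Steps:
M(r, j) = 1 - 7/j (M(r, j) = -7/j + 1 = 1 - 7/j)
m(F) = -713/(2*F) (m(F) = -713*1/(2*F) = -713/(2*F))
1/(M(484, q) + m(-797)) = 1/((-7 + 845)/845 - 713/2/(-797)) = 1/((1/845)*838 - 713/2*(-1/797)) = 1/(838/845 + 713/1594) = 1/(1938257/1346930) = 1346930/1938257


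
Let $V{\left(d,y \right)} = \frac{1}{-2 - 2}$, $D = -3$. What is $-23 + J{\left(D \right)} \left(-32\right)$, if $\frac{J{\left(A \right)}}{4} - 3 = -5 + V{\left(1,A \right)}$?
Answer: $265$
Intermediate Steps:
$V{\left(d,y \right)} = - \frac{1}{4}$ ($V{\left(d,y \right)} = \frac{1}{-4} = - \frac{1}{4}$)
$J{\left(A \right)} = -9$ ($J{\left(A \right)} = 12 + 4 \left(-5 - \frac{1}{4}\right) = 12 + 4 \left(- \frac{21}{4}\right) = 12 - 21 = -9$)
$-23 + J{\left(D \right)} \left(-32\right) = -23 - -288 = -23 + 288 = 265$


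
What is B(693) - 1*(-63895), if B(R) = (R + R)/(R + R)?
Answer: 63896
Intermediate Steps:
B(R) = 1 (B(R) = (2*R)/((2*R)) = (2*R)*(1/(2*R)) = 1)
B(693) - 1*(-63895) = 1 - 1*(-63895) = 1 + 63895 = 63896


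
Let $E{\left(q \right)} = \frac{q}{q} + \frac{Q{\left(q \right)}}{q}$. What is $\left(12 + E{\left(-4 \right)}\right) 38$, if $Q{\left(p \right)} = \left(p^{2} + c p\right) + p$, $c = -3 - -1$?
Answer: $304$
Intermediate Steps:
$c = -2$ ($c = -3 + 1 = -2$)
$Q{\left(p \right)} = p^{2} - p$ ($Q{\left(p \right)} = \left(p^{2} - 2 p\right) + p = p^{2} - p$)
$E{\left(q \right)} = q$ ($E{\left(q \right)} = \frac{q}{q} + \frac{q \left(-1 + q\right)}{q} = 1 + \left(-1 + q\right) = q$)
$\left(12 + E{\left(-4 \right)}\right) 38 = \left(12 - 4\right) 38 = 8 \cdot 38 = 304$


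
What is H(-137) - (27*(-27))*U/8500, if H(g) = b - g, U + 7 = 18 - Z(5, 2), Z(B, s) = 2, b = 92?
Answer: 1953061/8500 ≈ 229.77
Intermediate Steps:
U = 9 (U = -7 + (18 - 1*2) = -7 + (18 - 2) = -7 + 16 = 9)
H(g) = 92 - g
H(-137) - (27*(-27))*U/8500 = (92 - 1*(-137)) - (27*(-27))*9/8500 = (92 + 137) - (-729*9)/8500 = 229 - (-6561)/8500 = 229 - 1*(-6561/8500) = 229 + 6561/8500 = 1953061/8500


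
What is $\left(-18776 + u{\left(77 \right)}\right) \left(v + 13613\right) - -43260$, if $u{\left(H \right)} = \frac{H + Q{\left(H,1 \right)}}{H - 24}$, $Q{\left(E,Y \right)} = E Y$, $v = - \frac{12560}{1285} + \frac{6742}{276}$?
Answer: $- \frac{80134645873741}{313283} \approx -2.5579 \cdot 10^{8}$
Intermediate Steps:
$v = \frac{519691}{35466}$ ($v = \left(-12560\right) \frac{1}{1285} + 6742 \cdot \frac{1}{276} = - \frac{2512}{257} + \frac{3371}{138} = \frac{519691}{35466} \approx 14.653$)
$u{\left(H \right)} = \frac{2 H}{-24 + H}$ ($u{\left(H \right)} = \frac{H + H 1}{H - 24} = \frac{H + H}{-24 + H} = \frac{2 H}{-24 + H}$)
$\left(-18776 + u{\left(77 \right)}\right) \left(v + 13613\right) - -43260 = \left(-18776 + 2 \cdot 77 \frac{1}{-24 + 77}\right) \left(\frac{519691}{35466} + 13613\right) - -43260 = \left(-18776 + 2 \cdot 77 \cdot \frac{1}{53}\right) \frac{483318349}{35466} + 43260 = \left(-18776 + \frac{154}{53}\right) \frac{483318349}{35466} + 43260 = \left(- \frac{994974}{53}\right) \frac{483318349}{35466} + 43260 = - \frac{80148198496321}{313283} + 43260 = - \frac{80134645873741}{313283}$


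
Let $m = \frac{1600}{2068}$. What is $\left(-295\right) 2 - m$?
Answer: $- \frac{305430}{517} \approx -590.77$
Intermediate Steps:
$m = \frac{400}{517}$ ($m = 1600 \cdot \frac{1}{2068} = \frac{400}{517} \approx 0.77369$)
$\left(-295\right) 2 - m = \left(-295\right) 2 - \frac{400}{517} = -590 - \frac{400}{517} = - \frac{305430}{517}$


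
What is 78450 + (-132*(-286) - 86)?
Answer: 116116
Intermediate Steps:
78450 + (-132*(-286) - 86) = 78450 + (37752 - 86) = 78450 + 37666 = 116116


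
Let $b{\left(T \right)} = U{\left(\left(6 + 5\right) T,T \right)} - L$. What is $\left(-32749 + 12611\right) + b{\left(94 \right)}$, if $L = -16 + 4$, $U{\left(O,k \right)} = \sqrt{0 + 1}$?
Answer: $-20125$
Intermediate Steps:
$U{\left(O,k \right)} = 1$ ($U{\left(O,k \right)} = \sqrt{1} = 1$)
$L = -12$
$b{\left(T \right)} = 13$ ($b{\left(T \right)} = 1 - -12 = 1 + 12 = 13$)
$\left(-32749 + 12611\right) + b{\left(94 \right)} = \left(-32749 + 12611\right) + 13 = -20138 + 13 = -20125$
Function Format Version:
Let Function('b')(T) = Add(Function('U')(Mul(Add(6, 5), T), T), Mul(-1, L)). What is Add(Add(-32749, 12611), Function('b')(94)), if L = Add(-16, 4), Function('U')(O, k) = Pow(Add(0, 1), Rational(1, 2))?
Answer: -20125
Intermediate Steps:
Function('U')(O, k) = 1 (Function('U')(O, k) = Pow(1, Rational(1, 2)) = 1)
L = -12
Function('b')(T) = 13 (Function('b')(T) = Add(1, Mul(-1, -12)) = Add(1, 12) = 13)
Add(Add(-32749, 12611), Function('b')(94)) = Add(Add(-32749, 12611), 13) = Add(-20138, 13) = -20125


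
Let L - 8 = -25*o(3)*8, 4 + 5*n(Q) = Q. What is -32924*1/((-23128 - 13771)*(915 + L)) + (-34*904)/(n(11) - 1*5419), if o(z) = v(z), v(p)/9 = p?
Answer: 1586659744583/279678221339 ≈ 5.6732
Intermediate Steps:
v(p) = 9*p
o(z) = 9*z
n(Q) = -⅘ + Q/5
L = -5392 (L = 8 - 225*3*8 = 8 - 25*27*8 = 8 - 675*8 = 8 - 5400 = -5392)
-32924*1/((-23128 - 13771)*(915 + L)) + (-34*904)/(n(11) - 1*5419) = -32924*1/((-23128 - 13771)*(915 - 5392)) + (-34*904)/((-⅘ + (⅕)*11) - 1*5419) = -32924/((-4477*(-36899))) - 30736/((-⅘ + 11/5) - 5419) = -32924/165196823 - 30736/(7/5 - 5419) = -32924*1/165196823 - 30736/(-27088/5) = -32924/165196823 - 30736*(-5/27088) = -32924/165196823 + 9605/1693 = 1586659744583/279678221339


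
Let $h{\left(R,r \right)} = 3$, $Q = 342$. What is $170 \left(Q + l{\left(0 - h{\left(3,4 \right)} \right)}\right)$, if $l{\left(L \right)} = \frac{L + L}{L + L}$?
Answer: $58310$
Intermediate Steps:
$l{\left(L \right)} = 1$ ($l{\left(L \right)} = \frac{2 L}{2 L} = 2 L \frac{1}{2 L} = 1$)
$170 \left(Q + l{\left(0 - h{\left(3,4 \right)} \right)}\right) = 170 \left(342 + 1\right) = 170 \cdot 343 = 58310$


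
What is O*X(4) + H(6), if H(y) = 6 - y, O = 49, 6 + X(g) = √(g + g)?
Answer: -294 + 98*√2 ≈ -155.41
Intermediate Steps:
X(g) = -6 + √2*√g (X(g) = -6 + √(g + g) = -6 + √(2*g) = -6 + √2*√g)
O*X(4) + H(6) = 49*(-6 + √2*√4) + (6 - 1*6) = 49*(-6 + √2*2) + (6 - 6) = 49*(-6 + 2*√2) + 0 = (-294 + 98*√2) + 0 = -294 + 98*√2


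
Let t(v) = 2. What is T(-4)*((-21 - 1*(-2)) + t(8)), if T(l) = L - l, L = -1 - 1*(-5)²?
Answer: 374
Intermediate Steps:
L = -26 (L = -1 - 1*25 = -1 - 25 = -26)
T(l) = -26 - l
T(-4)*((-21 - 1*(-2)) + t(8)) = (-26 - 1*(-4))*((-21 - 1*(-2)) + 2) = (-26 + 4)*((-21 + 2) + 2) = -22*(-19 + 2) = -22*(-17) = 374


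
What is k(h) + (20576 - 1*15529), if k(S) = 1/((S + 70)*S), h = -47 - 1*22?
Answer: 348242/69 ≈ 5047.0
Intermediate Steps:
h = -69 (h = -47 - 22 = -69)
k(S) = 1/(S*(70 + S)) (k(S) = 1/((70 + S)*S) = 1/(S*(70 + S)))
k(h) + (20576 - 1*15529) = 1/((-69)*(70 - 69)) + (20576 - 1*15529) = -1/69/1 + (20576 - 15529) = -1/69*1 + 5047 = -1/69 + 5047 = 348242/69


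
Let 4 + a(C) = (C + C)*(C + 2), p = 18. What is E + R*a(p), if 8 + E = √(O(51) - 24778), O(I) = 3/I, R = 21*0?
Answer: -8 + 5*I*√286433/17 ≈ -8.0 + 157.41*I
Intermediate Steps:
a(C) = -4 + 2*C*(2 + C) (a(C) = -4 + (C + C)*(C + 2) = -4 + (2*C)*(2 + C) = -4 + 2*C*(2 + C))
R = 0
E = -8 + 5*I*√286433/17 (E = -8 + √(3/51 - 24778) = -8 + √(3*(1/51) - 24778) = -8 + √(1/17 - 24778) = -8 + √(-421225/17) = -8 + 5*I*√286433/17 ≈ -8.0 + 157.41*I)
E + R*a(p) = (-8 + 5*I*√286433/17) + 0*(-4 + 2*18² + 4*18) = (-8 + 5*I*√286433/17) + 0*(-4 + 2*324 + 72) = (-8 + 5*I*√286433/17) + 0*(-4 + 648 + 72) = (-8 + 5*I*√286433/17) + 0*716 = (-8 + 5*I*√286433/17) + 0 = -8 + 5*I*√286433/17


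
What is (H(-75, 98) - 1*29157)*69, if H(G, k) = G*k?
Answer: -2518983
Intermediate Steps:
(H(-75, 98) - 1*29157)*69 = (-75*98 - 1*29157)*69 = (-7350 - 29157)*69 = -36507*69 = -2518983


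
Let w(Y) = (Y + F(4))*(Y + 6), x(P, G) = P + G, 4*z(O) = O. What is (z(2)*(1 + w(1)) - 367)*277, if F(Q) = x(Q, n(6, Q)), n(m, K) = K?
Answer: -92795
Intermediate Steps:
z(O) = O/4
x(P, G) = G + P
F(Q) = 2*Q (F(Q) = Q + Q = 2*Q)
w(Y) = (6 + Y)*(8 + Y) (w(Y) = (Y + 2*4)*(Y + 6) = (Y + 8)*(6 + Y) = (8 + Y)*(6 + Y) = (6 + Y)*(8 + Y))
(z(2)*(1 + w(1)) - 367)*277 = (((¼)*2)*(1 + (48 + 1² + 14*1)) - 367)*277 = ((1 + (48 + 1 + 14))/2 - 367)*277 = ((1 + 63)/2 - 367)*277 = ((½)*64 - 367)*277 = (32 - 367)*277 = -335*277 = -92795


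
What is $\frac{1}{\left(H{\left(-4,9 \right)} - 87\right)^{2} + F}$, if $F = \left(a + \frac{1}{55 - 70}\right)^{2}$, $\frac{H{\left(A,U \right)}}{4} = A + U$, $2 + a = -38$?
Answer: $\frac{225}{1371226} \approx 0.00016409$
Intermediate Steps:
$a = -40$ ($a = -2 - 38 = -40$)
$H{\left(A,U \right)} = 4 A + 4 U$ ($H{\left(A,U \right)} = 4 \left(A + U\right) = 4 A + 4 U$)
$F = \frac{361201}{225}$ ($F = \left(-40 + \frac{1}{55 - 70}\right)^{2} = \left(-40 + \frac{1}{-15}\right)^{2} = \left(-40 - \frac{1}{15}\right)^{2} = \left(- \frac{601}{15}\right)^{2} = \frac{361201}{225} \approx 1605.3$)
$\frac{1}{\left(H{\left(-4,9 \right)} - 87\right)^{2} + F} = \frac{1}{\left(\left(4 \left(-4\right) + 4 \cdot 9\right) - 87\right)^{2} + \frac{361201}{225}} = \frac{1}{\left(\left(-16 + 36\right) - 87\right)^{2} + \frac{361201}{225}} = \frac{1}{\left(20 - 87\right)^{2} + \frac{361201}{225}} = \frac{1}{\left(-67\right)^{2} + \frac{361201}{225}} = \frac{1}{4489 + \frac{361201}{225}} = \frac{1}{\frac{1371226}{225}} = \frac{225}{1371226}$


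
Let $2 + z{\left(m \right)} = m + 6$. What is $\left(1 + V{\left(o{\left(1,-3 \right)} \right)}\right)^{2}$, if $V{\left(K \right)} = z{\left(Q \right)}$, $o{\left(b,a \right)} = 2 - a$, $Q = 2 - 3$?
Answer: $16$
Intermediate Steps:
$Q = -1$ ($Q = 2 - 3 = -1$)
$z{\left(m \right)} = 4 + m$ ($z{\left(m \right)} = -2 + \left(m + 6\right) = -2 + \left(6 + m\right) = 4 + m$)
$V{\left(K \right)} = 3$ ($V{\left(K \right)} = 4 - 1 = 3$)
$\left(1 + V{\left(o{\left(1,-3 \right)} \right)}\right)^{2} = \left(1 + 3\right)^{2} = 4^{2} = 16$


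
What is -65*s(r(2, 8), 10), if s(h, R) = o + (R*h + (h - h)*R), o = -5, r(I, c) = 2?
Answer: -975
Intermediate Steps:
s(h, R) = -5 + R*h (s(h, R) = -5 + (R*h + (h - h)*R) = -5 + (R*h + 0*R) = -5 + (R*h + 0) = -5 + R*h)
-65*s(r(2, 8), 10) = -65*(-5 + 10*2) = -65*(-5 + 20) = -65*15 = -975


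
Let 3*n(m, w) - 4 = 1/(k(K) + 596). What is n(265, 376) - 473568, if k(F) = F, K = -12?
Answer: -276562933/584 ≈ -4.7357e+5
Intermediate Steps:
n(m, w) = 779/584 (n(m, w) = 4/3 + 1/(3*(-12 + 596)) = 4/3 + (1/3)/584 = 4/3 + (1/3)*(1/584) = 4/3 + 1/1752 = 779/584)
n(265, 376) - 473568 = 779/584 - 473568 = -276562933/584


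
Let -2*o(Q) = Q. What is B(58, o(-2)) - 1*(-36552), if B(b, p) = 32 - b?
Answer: 36526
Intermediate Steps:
o(Q) = -Q/2
B(58, o(-2)) - 1*(-36552) = (32 - 1*58) - 1*(-36552) = (32 - 58) + 36552 = -26 + 36552 = 36526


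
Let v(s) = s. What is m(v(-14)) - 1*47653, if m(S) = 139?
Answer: -47514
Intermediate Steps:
m(v(-14)) - 1*47653 = 139 - 1*47653 = 139 - 47653 = -47514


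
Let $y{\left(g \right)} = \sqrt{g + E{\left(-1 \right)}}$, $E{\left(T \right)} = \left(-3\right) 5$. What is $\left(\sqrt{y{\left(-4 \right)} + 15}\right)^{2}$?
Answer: $15 + i \sqrt{19} \approx 15.0 + 4.3589 i$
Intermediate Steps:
$E{\left(T \right)} = -15$
$y{\left(g \right)} = \sqrt{-15 + g}$ ($y{\left(g \right)} = \sqrt{g - 15} = \sqrt{-15 + g}$)
$\left(\sqrt{y{\left(-4 \right)} + 15}\right)^{2} = \left(\sqrt{\sqrt{-15 - 4} + 15}\right)^{2} = \left(\sqrt{\sqrt{-19} + 15}\right)^{2} = \left(\sqrt{i \sqrt{19} + 15}\right)^{2} = \left(\sqrt{15 + i \sqrt{19}}\right)^{2} = 15 + i \sqrt{19}$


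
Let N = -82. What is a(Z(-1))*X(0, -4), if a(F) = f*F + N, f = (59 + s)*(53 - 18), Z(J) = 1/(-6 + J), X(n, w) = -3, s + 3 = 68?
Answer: 2106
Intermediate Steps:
s = 65 (s = -3 + 68 = 65)
f = 4340 (f = (59 + 65)*(53 - 18) = 124*35 = 4340)
a(F) = -82 + 4340*F (a(F) = 4340*F - 82 = -82 + 4340*F)
a(Z(-1))*X(0, -4) = (-82 + 4340/(-6 - 1))*(-3) = (-82 + 4340/(-7))*(-3) = (-82 + 4340*(-⅐))*(-3) = (-82 - 620)*(-3) = -702*(-3) = 2106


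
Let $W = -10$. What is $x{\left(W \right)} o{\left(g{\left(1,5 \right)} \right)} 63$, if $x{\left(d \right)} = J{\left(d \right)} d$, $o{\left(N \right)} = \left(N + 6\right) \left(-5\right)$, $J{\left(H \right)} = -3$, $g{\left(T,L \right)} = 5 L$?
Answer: $-292950$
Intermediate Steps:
$o{\left(N \right)} = -30 - 5 N$ ($o{\left(N \right)} = \left(6 + N\right) \left(-5\right) = -30 - 5 N$)
$x{\left(d \right)} = - 3 d$
$x{\left(W \right)} o{\left(g{\left(1,5 \right)} \right)} 63 = \left(-3\right) \left(-10\right) \left(-30 - 5 \cdot 5 \cdot 5\right) 63 = 30 \left(-30 - 125\right) 63 = 30 \left(-155\right) 63 = \left(-4650\right) 63 = -292950$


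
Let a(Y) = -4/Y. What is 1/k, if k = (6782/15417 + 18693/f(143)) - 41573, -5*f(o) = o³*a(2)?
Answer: -90164998638/3748388383483921 ≈ -2.4054e-5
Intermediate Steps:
f(o) = 2*o³/5 (f(o) = -o³*(-4/2)/5 = -o³*(-4*½)/5 = -o³*(-2)/5 = -(-2)*o³/5 = 2*o³/5)
k = -3748388383483921/90164998638 (k = (6782/15417 + 18693/(((⅖)*143³))) - 41573 = (6782*(1/15417) + 18693/(((⅖)*2924207))) - 41573 = (6782/15417 + 18693/(5848414/5)) - 41573 = (6782/15417 + 18693*(5/5848414)) - 41573 = (6782/15417 + 93465/5848414) - 41573 = 41104893653/90164998638 - 41573 = -3748388383483921/90164998638 ≈ -41573.)
1/k = 1/(-3748388383483921/90164998638) = -90164998638/3748388383483921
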